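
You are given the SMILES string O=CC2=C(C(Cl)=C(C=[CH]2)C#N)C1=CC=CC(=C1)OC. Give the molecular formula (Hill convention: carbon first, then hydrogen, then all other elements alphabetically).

C15H10ClNO2

Walk through each heavy atom and fill implicit hydrogens from standard valence (C 4, N 3, O 2, S 2, halogen 1):
  atom 1: O, bond orders sum to 2 (valence 2) → 0 H
  atom 2: C, bond orders sum to 3 (valence 4) → 1 H
  atom 3: C, bond orders sum to 4 (valence 4) → 0 H
  atom 4: C, bond orders sum to 4 (valence 4) → 0 H
  atom 5: C, bond orders sum to 4 (valence 4) → 0 H
  atom 6: Cl (halogen, monovalent) → 0 H
  atom 7: C, bond orders sum to 4 (valence 4) → 0 H
  atom 8: C, bond orders sum to 3 (valence 4) → 1 H
  atom 9: C with explicit H count 1
  atom 10: C, bond orders sum to 4 (valence 4) → 0 H
  atom 11: N, bond orders sum to 3 (valence 3) → 0 H
  atom 12: C, bond orders sum to 4 (valence 4) → 0 H
  atom 13: C, bond orders sum to 3 (valence 4) → 1 H
  atom 14: C, bond orders sum to 3 (valence 4) → 1 H
  atom 15: C, bond orders sum to 3 (valence 4) → 1 H
  atom 16: C, bond orders sum to 4 (valence 4) → 0 H
  atom 17: C, bond orders sum to 3 (valence 4) → 1 H
  atom 18: O, bond orders sum to 2 (valence 2) → 0 H
  atom 19: C, bond orders sum to 1 (valence 4) → 3 H
Totals → C:15, H:10, Cl:1, N:1, O:2.
In Hill order: C15H10ClNO2.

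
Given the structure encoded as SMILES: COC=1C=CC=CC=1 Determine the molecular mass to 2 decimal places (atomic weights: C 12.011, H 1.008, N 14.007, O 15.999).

108.14 g/mol

First, the molecular formula is C7H8O (counting implicit H from valence).
  C: 7 × 12.011 = 84.077
  H: 8 × 1.008 = 8.064
  O: 1 × 15.999 = 15.999
Sum: 7×12.011 + 8×1.008 + 1×15.999 = 108.140 → 108.14 g/mol.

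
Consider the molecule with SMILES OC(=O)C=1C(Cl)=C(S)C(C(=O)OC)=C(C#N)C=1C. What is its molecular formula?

C11H8ClNO4S

Walk through each heavy atom and fill implicit hydrogens from standard valence (C 4, N 3, O 2, S 2, halogen 1):
  atom 1: O, bond orders sum to 1 (valence 2) → 1 H
  atom 2: C, bond orders sum to 4 (valence 4) → 0 H
  atom 3: O, bond orders sum to 2 (valence 2) → 0 H
  atom 4: C, bond orders sum to 4 (valence 4) → 0 H
  atom 5: C, bond orders sum to 4 (valence 4) → 0 H
  atom 6: Cl (halogen, monovalent) → 0 H
  atom 7: C, bond orders sum to 4 (valence 4) → 0 H
  atom 8: S, bond orders sum to 1 (valence 2) → 1 H
  atom 9: C, bond orders sum to 4 (valence 4) → 0 H
  atom 10: C, bond orders sum to 4 (valence 4) → 0 H
  atom 11: O, bond orders sum to 2 (valence 2) → 0 H
  atom 12: O, bond orders sum to 2 (valence 2) → 0 H
  atom 13: C, bond orders sum to 1 (valence 4) → 3 H
  atom 14: C, bond orders sum to 4 (valence 4) → 0 H
  atom 15: C, bond orders sum to 4 (valence 4) → 0 H
  atom 16: N, bond orders sum to 3 (valence 3) → 0 H
  atom 17: C, bond orders sum to 4 (valence 4) → 0 H
  atom 18: C, bond orders sum to 1 (valence 4) → 3 H
Totals → C:11, H:8, Cl:1, N:1, O:4, S:1.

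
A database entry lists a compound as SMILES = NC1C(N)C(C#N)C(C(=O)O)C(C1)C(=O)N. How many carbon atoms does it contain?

Count every carbon token in the SMILES (each C, including those in ring-closure positions and inside branches).
Carbon count: 9.

9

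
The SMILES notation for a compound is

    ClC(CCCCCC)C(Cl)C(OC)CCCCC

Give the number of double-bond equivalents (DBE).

Degree of unsaturation = (number of rings) + (number of π bonds).
Ring closures in the SMILES: 0.
π bonds: none → 0 DoU from unsaturation.
Total DoU = 0 + 0 = 0.

0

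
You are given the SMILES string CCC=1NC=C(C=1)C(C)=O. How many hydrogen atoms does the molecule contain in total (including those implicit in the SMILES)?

Walk through each heavy atom and fill implicit hydrogens from standard valence (C 4, N 3, O 2, S 2, halogen 1):
  atom 1: C, bond orders sum to 1 (valence 4) → 3 H
  atom 2: C, bond orders sum to 2 (valence 4) → 2 H
  atom 3: C, bond orders sum to 4 (valence 4) → 0 H
  atom 4: N, bond orders sum to 2 (valence 3) → 1 H
  atom 5: C, bond orders sum to 3 (valence 4) → 1 H
  atom 6: C, bond orders sum to 4 (valence 4) → 0 H
  atom 7: C, bond orders sum to 3 (valence 4) → 1 H
  atom 8: C, bond orders sum to 4 (valence 4) → 0 H
  atom 9: C, bond orders sum to 1 (valence 4) → 3 H
  atom 10: O, bond orders sum to 2 (valence 2) → 0 H
Total hydrogens: 11.

11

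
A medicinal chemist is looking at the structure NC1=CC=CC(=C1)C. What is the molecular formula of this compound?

Walk through each heavy atom and fill implicit hydrogens from standard valence (C 4, N 3, O 2, S 2, halogen 1):
  atom 1: N, bond orders sum to 1 (valence 3) → 2 H
  atom 2: C, bond orders sum to 4 (valence 4) → 0 H
  atom 3: C, bond orders sum to 3 (valence 4) → 1 H
  atom 4: C, bond orders sum to 3 (valence 4) → 1 H
  atom 5: C, bond orders sum to 3 (valence 4) → 1 H
  atom 6: C, bond orders sum to 4 (valence 4) → 0 H
  atom 7: C, bond orders sum to 3 (valence 4) → 1 H
  atom 8: C, bond orders sum to 1 (valence 4) → 3 H
Totals → C:7, H:9, N:1.
In Hill order: C7H9N.

C7H9N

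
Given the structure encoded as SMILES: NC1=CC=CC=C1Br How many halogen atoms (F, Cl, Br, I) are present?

Halogen atoms appear at heavy-atom position 8 (1×Br).
Other groups present: 1 primary amine.
Halogen count: 1.

1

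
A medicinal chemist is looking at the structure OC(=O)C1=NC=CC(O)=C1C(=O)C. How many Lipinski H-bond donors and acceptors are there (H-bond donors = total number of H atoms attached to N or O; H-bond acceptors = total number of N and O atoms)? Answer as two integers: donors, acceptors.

Donors: find every N or O and count the H atoms it carries.
  atom 1 (O): bond orders sum to 1 → 1 H
  atom 3 (O): bond orders sum to 2 → 0 H
  atom 5 (N): bond orders sum to 3 → 0 H
  atom 9 (O): bond orders sum to 1 → 1 H
  atom 12 (O): bond orders sum to 2 → 0 H
Lipinski HBD = 2.
Acceptors: N atoms = 1, O atoms = 4 → HBA = 5.

2, 5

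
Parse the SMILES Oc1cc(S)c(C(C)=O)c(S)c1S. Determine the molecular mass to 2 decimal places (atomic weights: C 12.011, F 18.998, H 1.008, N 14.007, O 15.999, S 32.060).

232.33 g/mol

First, the molecular formula is C8H8O2S3 (counting implicit H from valence).
  C: 8 × 12.011 = 96.088
  H: 8 × 1.008 = 8.064
  O: 2 × 15.999 = 31.998
  S: 3 × 32.060 = 96.180
Sum: 8×12.011 + 8×1.008 + 2×15.999 + 3×32.060 = 232.330 → 232.33 g/mol.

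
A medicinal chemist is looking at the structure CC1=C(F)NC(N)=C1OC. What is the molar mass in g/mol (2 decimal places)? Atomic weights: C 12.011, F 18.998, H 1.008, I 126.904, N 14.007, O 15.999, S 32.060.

144.15 g/mol

First, the molecular formula is C6H9FN2O (counting implicit H from valence).
  C: 6 × 12.011 = 72.066
  F: 1 × 18.998 = 18.998
  H: 9 × 1.008 = 9.072
  N: 2 × 14.007 = 28.014
  O: 1 × 15.999 = 15.999
Sum: 6×12.011 + 1×18.998 + 9×1.008 + 2×14.007 + 1×15.999 = 144.149 → 144.15 g/mol.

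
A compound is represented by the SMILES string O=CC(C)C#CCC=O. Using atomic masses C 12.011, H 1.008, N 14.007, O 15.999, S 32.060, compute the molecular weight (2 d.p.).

124.14 g/mol

First, the molecular formula is C7H8O2 (counting implicit H from valence).
  C: 7 × 12.011 = 84.077
  H: 8 × 1.008 = 8.064
  O: 2 × 15.999 = 31.998
Sum: 7×12.011 + 8×1.008 + 2×15.999 = 124.139 → 124.14 g/mol.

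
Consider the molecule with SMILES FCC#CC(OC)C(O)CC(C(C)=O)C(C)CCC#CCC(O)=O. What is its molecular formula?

Walk through each heavy atom and fill implicit hydrogens from standard valence (C 4, N 3, O 2, S 2, halogen 1):
  atom 1: F (halogen, monovalent) → 0 H
  atom 2: C, bond orders sum to 2 (valence 4) → 2 H
  atom 3: C, bond orders sum to 4 (valence 4) → 0 H
  atom 4: C, bond orders sum to 4 (valence 4) → 0 H
  atom 5: C, bond orders sum to 3 (valence 4) → 1 H
  atom 6: O, bond orders sum to 2 (valence 2) → 0 H
  atom 7: C, bond orders sum to 1 (valence 4) → 3 H
  atom 8: C, bond orders sum to 3 (valence 4) → 1 H
  atom 9: O, bond orders sum to 1 (valence 2) → 1 H
  atom 10: C, bond orders sum to 2 (valence 4) → 2 H
  atom 11: C, bond orders sum to 3 (valence 4) → 1 H
  atom 12: C, bond orders sum to 4 (valence 4) → 0 H
  atom 13: C, bond orders sum to 1 (valence 4) → 3 H
  atom 14: O, bond orders sum to 2 (valence 2) → 0 H
  atom 15: C, bond orders sum to 3 (valence 4) → 1 H
  atom 16: C, bond orders sum to 1 (valence 4) → 3 H
  atom 17: C, bond orders sum to 2 (valence 4) → 2 H
  atom 18: C, bond orders sum to 2 (valence 4) → 2 H
  atom 19: C, bond orders sum to 4 (valence 4) → 0 H
  atom 20: C, bond orders sum to 4 (valence 4) → 0 H
  atom 21: C, bond orders sum to 2 (valence 4) → 2 H
  atom 22: C, bond orders sum to 4 (valence 4) → 0 H
  atom 23: O, bond orders sum to 1 (valence 2) → 1 H
  atom 24: O, bond orders sum to 2 (valence 2) → 0 H
Totals → C:18, H:25, F:1, O:5.
In Hill order: C18H25FO5.

C18H25FO5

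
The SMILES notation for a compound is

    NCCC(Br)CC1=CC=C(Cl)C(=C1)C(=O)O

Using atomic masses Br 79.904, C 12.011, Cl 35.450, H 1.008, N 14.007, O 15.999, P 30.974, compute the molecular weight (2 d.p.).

306.58 g/mol

First, the molecular formula is C11H13BrClNO2 (counting implicit H from valence).
  Br: 1 × 79.904 = 79.904
  C: 11 × 12.011 = 132.121
  Cl: 1 × 35.450 = 35.450
  H: 13 × 1.008 = 13.104
  N: 1 × 14.007 = 14.007
  O: 2 × 15.999 = 31.998
Sum: 1×79.904 + 11×12.011 + 1×35.450 + 13×1.008 + 1×14.007 + 2×15.999 = 306.584 → 306.58 g/mol.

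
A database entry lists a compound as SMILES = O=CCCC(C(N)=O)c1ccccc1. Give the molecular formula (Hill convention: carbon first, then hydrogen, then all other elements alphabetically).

Walk through each heavy atom and fill implicit hydrogens from standard valence (C 4, N 3, O 2, S 2, halogen 1); for lowercase aromatic atoms, an aromatic c carries 1 H when it has two neighbours and 0 H with three, and aromatic n carries 0 H:
  atom 1: O, bond orders sum to 2 (valence 2) → 0 H
  atom 2: C, bond orders sum to 3 (valence 4) → 1 H
  atom 3: C, bond orders sum to 2 (valence 4) → 2 H
  atom 4: C, bond orders sum to 2 (valence 4) → 2 H
  atom 5: C, bond orders sum to 3 (valence 4) → 1 H
  atom 6: C, bond orders sum to 4 (valence 4) → 0 H
  atom 7: N, bond orders sum to 1 (valence 3) → 2 H
  atom 8: O, bond orders sum to 2 (valence 2) → 0 H
  atom 9: aromatic c, 3 neighbours → 0 H
  atom 10: aromatic c, 2 neighbours → 1 H
  atom 11: aromatic c, 2 neighbours → 1 H
  atom 12: aromatic c, 2 neighbours → 1 H
  atom 13: aromatic c, 2 neighbours → 1 H
  atom 14: aromatic c, 2 neighbours → 1 H
Totals → C:11, H:13, N:1, O:2.
In Hill order: C11H13NO2.

C11H13NO2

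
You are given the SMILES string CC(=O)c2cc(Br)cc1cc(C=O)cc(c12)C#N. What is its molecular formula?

Walk through each heavy atom and fill implicit hydrogens from standard valence (C 4, N 3, O 2, S 2, halogen 1); for lowercase aromatic atoms, an aromatic c carries 1 H when it has two neighbours and 0 H with three, and aromatic n carries 0 H:
  atom 1: C, bond orders sum to 1 (valence 4) → 3 H
  atom 2: C, bond orders sum to 4 (valence 4) → 0 H
  atom 3: O, bond orders sum to 2 (valence 2) → 0 H
  atom 4: aromatic c, 3 neighbours → 0 H
  atom 5: aromatic c, 2 neighbours → 1 H
  atom 6: aromatic c, 3 neighbours → 0 H
  atom 7: Br (halogen, monovalent) → 0 H
  atom 8: aromatic c, 2 neighbours → 1 H
  atom 9: aromatic c, 3 neighbours → 0 H
  atom 10: aromatic c, 2 neighbours → 1 H
  atom 11: aromatic c, 3 neighbours → 0 H
  atom 12: C, bond orders sum to 3 (valence 4) → 1 H
  atom 13: O, bond orders sum to 2 (valence 2) → 0 H
  atom 14: aromatic c, 2 neighbours → 1 H
  atom 15: aromatic c, 3 neighbours → 0 H
  atom 16: aromatic c, 3 neighbours → 0 H
  atom 17: C, bond orders sum to 4 (valence 4) → 0 H
  atom 18: N, bond orders sum to 3 (valence 3) → 0 H
Totals → C:14, H:8, Br:1, N:1, O:2.
In Hill order: C14H8BrNO2.

C14H8BrNO2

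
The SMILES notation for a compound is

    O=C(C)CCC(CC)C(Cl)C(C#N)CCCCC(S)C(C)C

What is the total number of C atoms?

18

Count every carbon token in the SMILES (each C, including those in ring-closure positions and inside branches).
Carbon count: 18.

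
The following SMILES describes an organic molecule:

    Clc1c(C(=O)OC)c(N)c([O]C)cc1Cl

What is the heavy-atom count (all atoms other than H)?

15

Every atom symbol written in the SMILES (organic subset) is one heavy atom; implicit H are not written.
Heavy atoms by element → C:9, Cl:2, N:1, O:3.
Total: 15.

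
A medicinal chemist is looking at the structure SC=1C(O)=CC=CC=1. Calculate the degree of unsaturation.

4

Degree of unsaturation = (number of rings) + (number of π bonds).
Ring closures in the SMILES: 1.
π bonds: 3 double bonds (each 1 DoU) → 3 DoU from unsaturation.
Total DoU = 1 + 3 = 4.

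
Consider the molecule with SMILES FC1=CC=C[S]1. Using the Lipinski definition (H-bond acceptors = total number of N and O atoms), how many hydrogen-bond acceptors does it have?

0

N atoms: 0; O atoms: 0.
Lipinski HBA = 0 + 0 = 0.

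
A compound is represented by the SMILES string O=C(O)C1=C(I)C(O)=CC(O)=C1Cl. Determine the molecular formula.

Walk through each heavy atom and fill implicit hydrogens from standard valence (C 4, N 3, O 2, S 2, halogen 1):
  atom 1: O, bond orders sum to 2 (valence 2) → 0 H
  atom 2: C, bond orders sum to 4 (valence 4) → 0 H
  atom 3: O, bond orders sum to 1 (valence 2) → 1 H
  atom 4: C, bond orders sum to 4 (valence 4) → 0 H
  atom 5: C, bond orders sum to 4 (valence 4) → 0 H
  atom 6: I (halogen, monovalent) → 0 H
  atom 7: C, bond orders sum to 4 (valence 4) → 0 H
  atom 8: O, bond orders sum to 1 (valence 2) → 1 H
  atom 9: C, bond orders sum to 3 (valence 4) → 1 H
  atom 10: C, bond orders sum to 4 (valence 4) → 0 H
  atom 11: O, bond orders sum to 1 (valence 2) → 1 H
  atom 12: C, bond orders sum to 4 (valence 4) → 0 H
  atom 13: Cl (halogen, monovalent) → 0 H
Totals → C:7, H:4, Cl:1, I:1, O:4.

C7H4ClIO4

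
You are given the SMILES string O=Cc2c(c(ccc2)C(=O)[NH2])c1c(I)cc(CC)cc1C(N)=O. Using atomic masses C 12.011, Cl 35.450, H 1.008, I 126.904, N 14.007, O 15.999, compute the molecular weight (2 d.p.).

422.22 g/mol

First, the molecular formula is C17H15IN2O3 (counting implicit H from valence).
  C: 17 × 12.011 = 204.187
  H: 15 × 1.008 = 15.120
  I: 1 × 126.904 = 126.904
  N: 2 × 14.007 = 28.014
  O: 3 × 15.999 = 47.997
Sum: 17×12.011 + 15×1.008 + 1×126.904 + 2×14.007 + 3×15.999 = 422.222 → 422.22 g/mol.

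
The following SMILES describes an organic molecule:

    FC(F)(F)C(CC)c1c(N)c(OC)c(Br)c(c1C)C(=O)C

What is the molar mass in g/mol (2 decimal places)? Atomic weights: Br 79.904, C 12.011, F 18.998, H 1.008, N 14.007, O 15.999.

First, the molecular formula is C14H17BrF3NO2 (counting implicit H from valence).
  Br: 1 × 79.904 = 79.904
  C: 14 × 12.011 = 168.154
  F: 3 × 18.998 = 56.994
  H: 17 × 1.008 = 17.136
  N: 1 × 14.007 = 14.007
  O: 2 × 15.999 = 31.998
Sum: 1×79.904 + 14×12.011 + 3×18.998 + 17×1.008 + 1×14.007 + 2×15.999 = 368.193 → 368.19 g/mol.

368.19 g/mol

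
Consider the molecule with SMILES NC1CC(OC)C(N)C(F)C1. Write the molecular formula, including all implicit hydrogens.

Walk through each heavy atom and fill implicit hydrogens from standard valence (C 4, N 3, O 2, S 2, halogen 1):
  atom 1: N, bond orders sum to 1 (valence 3) → 2 H
  atom 2: C, bond orders sum to 3 (valence 4) → 1 H
  atom 3: C, bond orders sum to 2 (valence 4) → 2 H
  atom 4: C, bond orders sum to 3 (valence 4) → 1 H
  atom 5: O, bond orders sum to 2 (valence 2) → 0 H
  atom 6: C, bond orders sum to 1 (valence 4) → 3 H
  atom 7: C, bond orders sum to 3 (valence 4) → 1 H
  atom 8: N, bond orders sum to 1 (valence 3) → 2 H
  atom 9: C, bond orders sum to 3 (valence 4) → 1 H
  atom 10: F (halogen, monovalent) → 0 H
  atom 11: C, bond orders sum to 2 (valence 4) → 2 H
Totals → C:7, H:15, F:1, N:2, O:1.
In Hill order: C7H15FN2O.

C7H15FN2O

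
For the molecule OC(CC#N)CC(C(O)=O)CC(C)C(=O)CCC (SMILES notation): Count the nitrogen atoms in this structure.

1

Scan the SMILES for N atoms (remember two-letter symbols like Cl and Br are single atoms).
Nitrogen count: 1.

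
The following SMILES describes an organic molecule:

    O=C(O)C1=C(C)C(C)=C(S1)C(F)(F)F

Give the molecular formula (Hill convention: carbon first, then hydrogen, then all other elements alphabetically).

Walk through each heavy atom and fill implicit hydrogens from standard valence (C 4, N 3, O 2, S 2, halogen 1):
  atom 1: O, bond orders sum to 2 (valence 2) → 0 H
  atom 2: C, bond orders sum to 4 (valence 4) → 0 H
  atom 3: O, bond orders sum to 1 (valence 2) → 1 H
  atom 4: C, bond orders sum to 4 (valence 4) → 0 H
  atom 5: C, bond orders sum to 4 (valence 4) → 0 H
  atom 6: C, bond orders sum to 1 (valence 4) → 3 H
  atom 7: C, bond orders sum to 4 (valence 4) → 0 H
  atom 8: C, bond orders sum to 1 (valence 4) → 3 H
  atom 9: C, bond orders sum to 4 (valence 4) → 0 H
  atom 10: S, bond orders sum to 2 (valence 2) → 0 H
  atom 11: C, bond orders sum to 4 (valence 4) → 0 H
  atom 12: F (halogen, monovalent) → 0 H
  atom 13: F (halogen, monovalent) → 0 H
  atom 14: F (halogen, monovalent) → 0 H
Totals → C:8, H:7, F:3, O:2, S:1.

C8H7F3O2S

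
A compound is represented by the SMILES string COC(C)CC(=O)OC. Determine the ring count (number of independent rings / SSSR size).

0

In SMILES, each pair of matching ring-closure digits denotes one ring-closing bond; the number of such bonds equals the number of independent rings.
Ring-closure bonds here: 0.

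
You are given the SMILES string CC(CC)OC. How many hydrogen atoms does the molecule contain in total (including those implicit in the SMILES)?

12

Walk through each heavy atom and fill implicit hydrogens from standard valence (C 4, N 3, O 2, S 2, halogen 1):
  atom 1: C, bond orders sum to 1 (valence 4) → 3 H
  atom 2: C, bond orders sum to 3 (valence 4) → 1 H
  atom 3: C, bond orders sum to 2 (valence 4) → 2 H
  atom 4: C, bond orders sum to 1 (valence 4) → 3 H
  atom 5: O, bond orders sum to 2 (valence 2) → 0 H
  atom 6: C, bond orders sum to 1 (valence 4) → 3 H
Total hydrogens: 12.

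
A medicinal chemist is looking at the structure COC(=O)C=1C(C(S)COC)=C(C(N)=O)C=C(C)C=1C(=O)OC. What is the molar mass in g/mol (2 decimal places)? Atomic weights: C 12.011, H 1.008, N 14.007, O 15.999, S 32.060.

First, the molecular formula is C15H19NO6S (counting implicit H from valence).
  C: 15 × 12.011 = 180.165
  H: 19 × 1.008 = 19.152
  N: 1 × 14.007 = 14.007
  O: 6 × 15.999 = 95.994
  S: 1 × 32.060 = 32.060
Sum: 15×12.011 + 19×1.008 + 1×14.007 + 6×15.999 + 1×32.060 = 341.378 → 341.38 g/mol.

341.38 g/mol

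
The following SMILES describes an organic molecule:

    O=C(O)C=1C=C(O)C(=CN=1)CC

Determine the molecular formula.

Walk through each heavy atom and fill implicit hydrogens from standard valence (C 4, N 3, O 2, S 2, halogen 1):
  atom 1: O, bond orders sum to 2 (valence 2) → 0 H
  atom 2: C, bond orders sum to 4 (valence 4) → 0 H
  atom 3: O, bond orders sum to 1 (valence 2) → 1 H
  atom 4: C, bond orders sum to 4 (valence 4) → 0 H
  atom 5: C, bond orders sum to 3 (valence 4) → 1 H
  atom 6: C, bond orders sum to 4 (valence 4) → 0 H
  atom 7: O, bond orders sum to 1 (valence 2) → 1 H
  atom 8: C, bond orders sum to 4 (valence 4) → 0 H
  atom 9: C, bond orders sum to 3 (valence 4) → 1 H
  atom 10: N, bond orders sum to 3 (valence 3) → 0 H
  atom 11: C, bond orders sum to 2 (valence 4) → 2 H
  atom 12: C, bond orders sum to 1 (valence 4) → 3 H
Totals → C:8, H:9, N:1, O:3.
In Hill order: C8H9NO3.

C8H9NO3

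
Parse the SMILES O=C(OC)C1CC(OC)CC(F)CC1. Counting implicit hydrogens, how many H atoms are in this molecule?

17

Walk through each heavy atom and fill implicit hydrogens from standard valence (C 4, N 3, O 2, S 2, halogen 1):
  atom 1: O, bond orders sum to 2 (valence 2) → 0 H
  atom 2: C, bond orders sum to 4 (valence 4) → 0 H
  atom 3: O, bond orders sum to 2 (valence 2) → 0 H
  atom 4: C, bond orders sum to 1 (valence 4) → 3 H
  atom 5: C, bond orders sum to 3 (valence 4) → 1 H
  atom 6: C, bond orders sum to 2 (valence 4) → 2 H
  atom 7: C, bond orders sum to 3 (valence 4) → 1 H
  atom 8: O, bond orders sum to 2 (valence 2) → 0 H
  atom 9: C, bond orders sum to 1 (valence 4) → 3 H
  atom 10: C, bond orders sum to 2 (valence 4) → 2 H
  atom 11: C, bond orders sum to 3 (valence 4) → 1 H
  atom 12: F (halogen, monovalent) → 0 H
  atom 13: C, bond orders sum to 2 (valence 4) → 2 H
  atom 14: C, bond orders sum to 2 (valence 4) → 2 H
Total hydrogens: 17.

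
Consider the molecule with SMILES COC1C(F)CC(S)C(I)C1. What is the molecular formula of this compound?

C7H12FIOS

Walk through each heavy atom and fill implicit hydrogens from standard valence (C 4, N 3, O 2, S 2, halogen 1):
  atom 1: C, bond orders sum to 1 (valence 4) → 3 H
  atom 2: O, bond orders sum to 2 (valence 2) → 0 H
  atom 3: C, bond orders sum to 3 (valence 4) → 1 H
  atom 4: C, bond orders sum to 3 (valence 4) → 1 H
  atom 5: F (halogen, monovalent) → 0 H
  atom 6: C, bond orders sum to 2 (valence 4) → 2 H
  atom 7: C, bond orders sum to 3 (valence 4) → 1 H
  atom 8: S, bond orders sum to 1 (valence 2) → 1 H
  atom 9: C, bond orders sum to 3 (valence 4) → 1 H
  atom 10: I (halogen, monovalent) → 0 H
  atom 11: C, bond orders sum to 2 (valence 4) → 2 H
Totals → C:7, H:12, F:1, I:1, O:1, S:1.
In Hill order: C7H12FIOS.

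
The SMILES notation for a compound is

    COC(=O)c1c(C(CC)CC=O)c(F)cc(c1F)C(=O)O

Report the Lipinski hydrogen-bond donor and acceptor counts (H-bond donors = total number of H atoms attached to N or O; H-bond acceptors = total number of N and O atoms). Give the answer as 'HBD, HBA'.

Donors: find every N or O and count the H atoms it carries.
  atom 2 (O): bond orders sum to 2 → 0 H
  atom 4 (O): bond orders sum to 2 → 0 H
  atom 12 (O): bond orders sum to 2 → 0 H
  atom 20 (O): bond orders sum to 2 → 0 H
  atom 21 (O): bond orders sum to 1 → 1 H
Lipinski HBD = 1.
Acceptors: N atoms = 0, O atoms = 5 → HBA = 5.

1, 5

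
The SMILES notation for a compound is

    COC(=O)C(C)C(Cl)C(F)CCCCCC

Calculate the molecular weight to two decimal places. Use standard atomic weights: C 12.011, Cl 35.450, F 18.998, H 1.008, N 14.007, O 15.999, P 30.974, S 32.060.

First, the molecular formula is C12H22ClFO2 (counting implicit H from valence).
  C: 12 × 12.011 = 144.132
  Cl: 1 × 35.450 = 35.450
  F: 1 × 18.998 = 18.998
  H: 22 × 1.008 = 22.176
  O: 2 × 15.999 = 31.998
Sum: 12×12.011 + 1×35.450 + 1×18.998 + 22×1.008 + 2×15.999 = 252.754 → 252.75 g/mol.

252.75 g/mol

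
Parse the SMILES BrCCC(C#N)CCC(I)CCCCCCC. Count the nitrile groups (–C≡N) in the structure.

1

The nitrile motif appears at heavy-atom position 5 in the SMILES.
Nitrile count: 1.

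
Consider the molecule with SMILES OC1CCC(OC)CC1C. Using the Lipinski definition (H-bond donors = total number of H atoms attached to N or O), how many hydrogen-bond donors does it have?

Donors: find every N or O and count the H atoms it carries.
  atom 1 (O): bond orders sum to 1 → 1 H
  atom 6 (O): bond orders sum to 2 → 0 H
Lipinski HBD = 1.

1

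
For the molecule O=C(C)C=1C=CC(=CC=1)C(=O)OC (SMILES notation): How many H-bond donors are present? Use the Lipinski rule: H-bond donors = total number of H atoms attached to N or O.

0

Donors: find every N or O and count the H atoms it carries.
  atom 1 (O): bond orders sum to 2 → 0 H
  atom 11 (O): bond orders sum to 2 → 0 H
  atom 12 (O): bond orders sum to 2 → 0 H
Lipinski HBD = 0.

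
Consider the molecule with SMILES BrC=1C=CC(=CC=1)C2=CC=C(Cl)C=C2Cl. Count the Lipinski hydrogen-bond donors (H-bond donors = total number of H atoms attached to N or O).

Donors: find every N or O and count the H atoms it carries.
  (no N or O atoms present)
Lipinski HBD = 0.

0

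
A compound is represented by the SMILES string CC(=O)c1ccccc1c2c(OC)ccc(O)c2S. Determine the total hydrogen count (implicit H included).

14

Walk through each heavy atom and fill implicit hydrogens from standard valence (C 4, N 3, O 2, S 2, halogen 1); for lowercase aromatic atoms, an aromatic c carries 1 H when it has two neighbours and 0 H with three, and aromatic n carries 0 H:
  atom 1: C, bond orders sum to 1 (valence 4) → 3 H
  atom 2: C, bond orders sum to 4 (valence 4) → 0 H
  atom 3: O, bond orders sum to 2 (valence 2) → 0 H
  atom 4: aromatic c, 3 neighbours → 0 H
  atom 5: aromatic c, 2 neighbours → 1 H
  atom 6: aromatic c, 2 neighbours → 1 H
  atom 7: aromatic c, 2 neighbours → 1 H
  atom 8: aromatic c, 2 neighbours → 1 H
  atom 9: aromatic c, 3 neighbours → 0 H
  atom 10: aromatic c, 3 neighbours → 0 H
  atom 11: aromatic c, 3 neighbours → 0 H
  atom 12: O, bond orders sum to 2 (valence 2) → 0 H
  atom 13: C, bond orders sum to 1 (valence 4) → 3 H
  atom 14: aromatic c, 2 neighbours → 1 H
  atom 15: aromatic c, 2 neighbours → 1 H
  atom 16: aromatic c, 3 neighbours → 0 H
  atom 17: O, bond orders sum to 1 (valence 2) → 1 H
  atom 18: aromatic c, 3 neighbours → 0 H
  atom 19: S, bond orders sum to 1 (valence 2) → 1 H
Total hydrogens: 14.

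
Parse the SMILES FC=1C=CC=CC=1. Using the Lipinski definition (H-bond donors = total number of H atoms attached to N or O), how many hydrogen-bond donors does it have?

Donors: find every N or O and count the H atoms it carries.
  (no N or O atoms present)
Lipinski HBD = 0.

0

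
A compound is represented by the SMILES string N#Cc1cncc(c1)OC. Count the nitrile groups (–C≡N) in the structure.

1

The nitrile motif appears at heavy-atom position 2 in the SMILES.
Other groups present: 1 ether.
Nitrile count: 1.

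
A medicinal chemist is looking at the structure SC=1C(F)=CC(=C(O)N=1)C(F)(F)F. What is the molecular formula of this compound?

C6H3F4NOS

Walk through each heavy atom and fill implicit hydrogens from standard valence (C 4, N 3, O 2, S 2, halogen 1):
  atom 1: S, bond orders sum to 1 (valence 2) → 1 H
  atom 2: C, bond orders sum to 4 (valence 4) → 0 H
  atom 3: C, bond orders sum to 4 (valence 4) → 0 H
  atom 4: F (halogen, monovalent) → 0 H
  atom 5: C, bond orders sum to 3 (valence 4) → 1 H
  atom 6: C, bond orders sum to 4 (valence 4) → 0 H
  atom 7: C, bond orders sum to 4 (valence 4) → 0 H
  atom 8: O, bond orders sum to 1 (valence 2) → 1 H
  atom 9: N, bond orders sum to 3 (valence 3) → 0 H
  atom 10: C, bond orders sum to 4 (valence 4) → 0 H
  atom 11: F (halogen, monovalent) → 0 H
  atom 12: F (halogen, monovalent) → 0 H
  atom 13: F (halogen, monovalent) → 0 H
Totals → C:6, H:3, F:4, N:1, O:1, S:1.
In Hill order: C6H3F4NOS.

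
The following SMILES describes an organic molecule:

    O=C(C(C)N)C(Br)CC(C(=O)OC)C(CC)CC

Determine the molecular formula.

Walk through each heavy atom and fill implicit hydrogens from standard valence (C 4, N 3, O 2, S 2, halogen 1):
  atom 1: O, bond orders sum to 2 (valence 2) → 0 H
  atom 2: C, bond orders sum to 4 (valence 4) → 0 H
  atom 3: C, bond orders sum to 3 (valence 4) → 1 H
  atom 4: C, bond orders sum to 1 (valence 4) → 3 H
  atom 5: N, bond orders sum to 1 (valence 3) → 2 H
  atom 6: C, bond orders sum to 3 (valence 4) → 1 H
  atom 7: Br (halogen, monovalent) → 0 H
  atom 8: C, bond orders sum to 2 (valence 4) → 2 H
  atom 9: C, bond orders sum to 3 (valence 4) → 1 H
  atom 10: C, bond orders sum to 4 (valence 4) → 0 H
  atom 11: O, bond orders sum to 2 (valence 2) → 0 H
  atom 12: O, bond orders sum to 2 (valence 2) → 0 H
  atom 13: C, bond orders sum to 1 (valence 4) → 3 H
  atom 14: C, bond orders sum to 3 (valence 4) → 1 H
  atom 15: C, bond orders sum to 2 (valence 4) → 2 H
  atom 16: C, bond orders sum to 1 (valence 4) → 3 H
  atom 17: C, bond orders sum to 2 (valence 4) → 2 H
  atom 18: C, bond orders sum to 1 (valence 4) → 3 H
Totals → C:13, H:24, Br:1, N:1, O:3.

C13H24BrNO3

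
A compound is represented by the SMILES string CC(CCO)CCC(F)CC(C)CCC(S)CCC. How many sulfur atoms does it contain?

1

Scan the SMILES for S atoms (remember two-letter symbols like Cl and Br are single atoms).
Sulfur count: 1.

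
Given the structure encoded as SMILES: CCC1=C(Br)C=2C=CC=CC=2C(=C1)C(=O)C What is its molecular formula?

C14H13BrO

Walk through each heavy atom and fill implicit hydrogens from standard valence (C 4, N 3, O 2, S 2, halogen 1):
  atom 1: C, bond orders sum to 1 (valence 4) → 3 H
  atom 2: C, bond orders sum to 2 (valence 4) → 2 H
  atom 3: C, bond orders sum to 4 (valence 4) → 0 H
  atom 4: C, bond orders sum to 4 (valence 4) → 0 H
  atom 5: Br (halogen, monovalent) → 0 H
  atom 6: C, bond orders sum to 4 (valence 4) → 0 H
  atom 7: C, bond orders sum to 3 (valence 4) → 1 H
  atom 8: C, bond orders sum to 3 (valence 4) → 1 H
  atom 9: C, bond orders sum to 3 (valence 4) → 1 H
  atom 10: C, bond orders sum to 3 (valence 4) → 1 H
  atom 11: C, bond orders sum to 4 (valence 4) → 0 H
  atom 12: C, bond orders sum to 4 (valence 4) → 0 H
  atom 13: C, bond orders sum to 3 (valence 4) → 1 H
  atom 14: C, bond orders sum to 4 (valence 4) → 0 H
  atom 15: O, bond orders sum to 2 (valence 2) → 0 H
  atom 16: C, bond orders sum to 1 (valence 4) → 3 H
Totals → C:14, H:13, Br:1, O:1.
In Hill order: C14H13BrO.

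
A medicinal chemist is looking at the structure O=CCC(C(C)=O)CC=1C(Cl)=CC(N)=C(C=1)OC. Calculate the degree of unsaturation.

6

Degree of unsaturation = (number of rings) + (number of π bonds).
Ring closures in the SMILES: 1.
π bonds: 5 double bonds (each 1 DoU) → 5 DoU from unsaturation.
Total DoU = 1 + 5 = 6.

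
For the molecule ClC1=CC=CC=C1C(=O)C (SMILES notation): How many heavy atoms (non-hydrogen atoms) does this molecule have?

Every atom symbol written in the SMILES (organic subset) is one heavy atom; implicit H are not written.
Heavy atoms by element → C:8, Cl:1, O:1.
Total: 10.

10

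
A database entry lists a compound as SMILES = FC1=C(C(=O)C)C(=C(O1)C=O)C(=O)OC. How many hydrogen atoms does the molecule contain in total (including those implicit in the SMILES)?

Walk through each heavy atom and fill implicit hydrogens from standard valence (C 4, N 3, O 2, S 2, halogen 1):
  atom 1: F (halogen, monovalent) → 0 H
  atom 2: C, bond orders sum to 4 (valence 4) → 0 H
  atom 3: C, bond orders sum to 4 (valence 4) → 0 H
  atom 4: C, bond orders sum to 4 (valence 4) → 0 H
  atom 5: O, bond orders sum to 2 (valence 2) → 0 H
  atom 6: C, bond orders sum to 1 (valence 4) → 3 H
  atom 7: C, bond orders sum to 4 (valence 4) → 0 H
  atom 8: C, bond orders sum to 4 (valence 4) → 0 H
  atom 9: O, bond orders sum to 2 (valence 2) → 0 H
  atom 10: C, bond orders sum to 3 (valence 4) → 1 H
  atom 11: O, bond orders sum to 2 (valence 2) → 0 H
  atom 12: C, bond orders sum to 4 (valence 4) → 0 H
  atom 13: O, bond orders sum to 2 (valence 2) → 0 H
  atom 14: O, bond orders sum to 2 (valence 2) → 0 H
  atom 15: C, bond orders sum to 1 (valence 4) → 3 H
Total hydrogens: 7.

7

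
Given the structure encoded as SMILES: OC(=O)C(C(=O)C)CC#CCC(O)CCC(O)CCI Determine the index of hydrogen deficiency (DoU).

4

Degree of unsaturation = (number of rings) + (number of π bonds).
Ring closures in the SMILES: 0.
π bonds: 2 double bonds (each 1 DoU), 1 triple bond (each 2 DoU) → 4 DoU from unsaturation.
Total DoU = 0 + 4 = 4.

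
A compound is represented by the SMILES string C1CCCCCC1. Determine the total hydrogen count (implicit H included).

Walk through each heavy atom and fill implicit hydrogens from standard valence (C 4, N 3, O 2, S 2, halogen 1):
  atom 1: C, bond orders sum to 2 (valence 4) → 2 H
  atom 2: C, bond orders sum to 2 (valence 4) → 2 H
  atom 3: C, bond orders sum to 2 (valence 4) → 2 H
  atom 4: C, bond orders sum to 2 (valence 4) → 2 H
  atom 5: C, bond orders sum to 2 (valence 4) → 2 H
  atom 6: C, bond orders sum to 2 (valence 4) → 2 H
  atom 7: C, bond orders sum to 2 (valence 4) → 2 H
Total hydrogens: 14.

14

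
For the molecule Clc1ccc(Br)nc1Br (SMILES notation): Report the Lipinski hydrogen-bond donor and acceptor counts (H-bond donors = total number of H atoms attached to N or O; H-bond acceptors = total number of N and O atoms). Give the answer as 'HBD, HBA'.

Donors: find every N or O and count the H atoms it carries.
  atom 7 (N): bond orders sum to 3 → 0 H
Lipinski HBD = 0.
Acceptors: N atoms = 1, O atoms = 0 → HBA = 1.

0, 1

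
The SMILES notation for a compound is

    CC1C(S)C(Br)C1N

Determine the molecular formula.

Walk through each heavy atom and fill implicit hydrogens from standard valence (C 4, N 3, O 2, S 2, halogen 1):
  atom 1: C, bond orders sum to 1 (valence 4) → 3 H
  atom 2: C, bond orders sum to 3 (valence 4) → 1 H
  atom 3: C, bond orders sum to 3 (valence 4) → 1 H
  atom 4: S, bond orders sum to 1 (valence 2) → 1 H
  atom 5: C, bond orders sum to 3 (valence 4) → 1 H
  atom 6: Br (halogen, monovalent) → 0 H
  atom 7: C, bond orders sum to 3 (valence 4) → 1 H
  atom 8: N, bond orders sum to 1 (valence 3) → 2 H
Totals → C:5, H:10, Br:1, N:1, S:1.

C5H10BrNS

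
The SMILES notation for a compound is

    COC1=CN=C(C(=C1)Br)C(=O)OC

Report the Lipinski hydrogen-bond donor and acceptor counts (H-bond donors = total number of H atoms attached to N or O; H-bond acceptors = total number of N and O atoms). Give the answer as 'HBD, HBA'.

Donors: find every N or O and count the H atoms it carries.
  atom 2 (O): bond orders sum to 2 → 0 H
  atom 5 (N): bond orders sum to 3 → 0 H
  atom 11 (O): bond orders sum to 2 → 0 H
  atom 12 (O): bond orders sum to 2 → 0 H
Lipinski HBD = 0.
Acceptors: N atoms = 1, O atoms = 3 → HBA = 4.

0, 4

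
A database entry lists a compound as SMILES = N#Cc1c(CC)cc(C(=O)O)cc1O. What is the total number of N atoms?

1

Scan the SMILES for N atoms (remember two-letter symbols like Cl and Br are single atoms).
Nitrogen count: 1.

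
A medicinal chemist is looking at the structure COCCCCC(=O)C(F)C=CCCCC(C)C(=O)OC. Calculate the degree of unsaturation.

Degree of unsaturation = (number of rings) + (number of π bonds).
Ring closures in the SMILES: 0.
π bonds: 3 double bonds (each 1 DoU) → 3 DoU from unsaturation.
Total DoU = 0 + 3 = 3.

3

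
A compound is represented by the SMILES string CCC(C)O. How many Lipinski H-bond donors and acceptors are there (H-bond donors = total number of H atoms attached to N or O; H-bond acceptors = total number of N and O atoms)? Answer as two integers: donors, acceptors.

Donors: find every N or O and count the H atoms it carries.
  atom 5 (O): bond orders sum to 1 → 1 H
Lipinski HBD = 1.
Acceptors: N atoms = 0, O atoms = 1 → HBA = 1.

1, 1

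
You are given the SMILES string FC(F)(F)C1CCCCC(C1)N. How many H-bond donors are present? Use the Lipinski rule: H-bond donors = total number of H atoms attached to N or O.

2

Donors: find every N or O and count the H atoms it carries.
  atom 12 (N): bond orders sum to 1 → 2 H
Lipinski HBD = 2.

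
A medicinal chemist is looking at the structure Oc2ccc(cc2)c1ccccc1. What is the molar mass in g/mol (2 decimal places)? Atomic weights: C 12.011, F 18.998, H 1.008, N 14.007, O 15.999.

First, the molecular formula is C12H10O (counting implicit H from valence).
  C: 12 × 12.011 = 144.132
  H: 10 × 1.008 = 10.080
  O: 1 × 15.999 = 15.999
Sum: 12×12.011 + 10×1.008 + 1×15.999 = 170.211 → 170.21 g/mol.

170.21 g/mol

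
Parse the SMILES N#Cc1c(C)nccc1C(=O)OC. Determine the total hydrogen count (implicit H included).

Walk through each heavy atom and fill implicit hydrogens from standard valence (C 4, N 3, O 2, S 2, halogen 1); for lowercase aromatic atoms, an aromatic c carries 1 H when it has two neighbours and 0 H with three, and aromatic n carries 0 H:
  atom 1: N, bond orders sum to 3 (valence 3) → 0 H
  atom 2: C, bond orders sum to 4 (valence 4) → 0 H
  atom 3: aromatic c, 3 neighbours → 0 H
  atom 4: aromatic c, 3 neighbours → 0 H
  atom 5: C, bond orders sum to 1 (valence 4) → 3 H
  atom 6: aromatic n, 2 neighbours → 0 H
  atom 7: aromatic c, 2 neighbours → 1 H
  atom 8: aromatic c, 2 neighbours → 1 H
  atom 9: aromatic c, 3 neighbours → 0 H
  atom 10: C, bond orders sum to 4 (valence 4) → 0 H
  atom 11: O, bond orders sum to 2 (valence 2) → 0 H
  atom 12: O, bond orders sum to 2 (valence 2) → 0 H
  atom 13: C, bond orders sum to 1 (valence 4) → 3 H
Total hydrogens: 8.

8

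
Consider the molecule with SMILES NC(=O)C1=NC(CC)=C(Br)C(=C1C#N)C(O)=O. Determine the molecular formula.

C10H8BrN3O3

Walk through each heavy atom and fill implicit hydrogens from standard valence (C 4, N 3, O 2, S 2, halogen 1):
  atom 1: N, bond orders sum to 1 (valence 3) → 2 H
  atom 2: C, bond orders sum to 4 (valence 4) → 0 H
  atom 3: O, bond orders sum to 2 (valence 2) → 0 H
  atom 4: C, bond orders sum to 4 (valence 4) → 0 H
  atom 5: N, bond orders sum to 3 (valence 3) → 0 H
  atom 6: C, bond orders sum to 4 (valence 4) → 0 H
  atom 7: C, bond orders sum to 2 (valence 4) → 2 H
  atom 8: C, bond orders sum to 1 (valence 4) → 3 H
  atom 9: C, bond orders sum to 4 (valence 4) → 0 H
  atom 10: Br (halogen, monovalent) → 0 H
  atom 11: C, bond orders sum to 4 (valence 4) → 0 H
  atom 12: C, bond orders sum to 4 (valence 4) → 0 H
  atom 13: C, bond orders sum to 4 (valence 4) → 0 H
  atom 14: N, bond orders sum to 3 (valence 3) → 0 H
  atom 15: C, bond orders sum to 4 (valence 4) → 0 H
  atom 16: O, bond orders sum to 1 (valence 2) → 1 H
  atom 17: O, bond orders sum to 2 (valence 2) → 0 H
Totals → C:10, H:8, Br:1, N:3, O:3.
In Hill order: C10H8BrN3O3.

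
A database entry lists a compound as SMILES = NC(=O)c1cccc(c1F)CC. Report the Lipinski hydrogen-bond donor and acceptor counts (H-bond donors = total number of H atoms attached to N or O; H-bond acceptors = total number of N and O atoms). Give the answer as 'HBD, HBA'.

Donors: find every N or O and count the H atoms it carries.
  atom 1 (N): bond orders sum to 1 → 2 H
  atom 3 (O): bond orders sum to 2 → 0 H
Lipinski HBD = 2.
Acceptors: N atoms = 1, O atoms = 1 → HBA = 2.

2, 2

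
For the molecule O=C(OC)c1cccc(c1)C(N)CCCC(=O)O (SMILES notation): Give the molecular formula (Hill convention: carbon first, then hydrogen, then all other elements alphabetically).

Walk through each heavy atom and fill implicit hydrogens from standard valence (C 4, N 3, O 2, S 2, halogen 1); for lowercase aromatic atoms, an aromatic c carries 1 H when it has two neighbours and 0 H with three, and aromatic n carries 0 H:
  atom 1: O, bond orders sum to 2 (valence 2) → 0 H
  atom 2: C, bond orders sum to 4 (valence 4) → 0 H
  atom 3: O, bond orders sum to 2 (valence 2) → 0 H
  atom 4: C, bond orders sum to 1 (valence 4) → 3 H
  atom 5: aromatic c, 3 neighbours → 0 H
  atom 6: aromatic c, 2 neighbours → 1 H
  atom 7: aromatic c, 2 neighbours → 1 H
  atom 8: aromatic c, 2 neighbours → 1 H
  atom 9: aromatic c, 3 neighbours → 0 H
  atom 10: aromatic c, 2 neighbours → 1 H
  atom 11: C, bond orders sum to 3 (valence 4) → 1 H
  atom 12: N, bond orders sum to 1 (valence 3) → 2 H
  atom 13: C, bond orders sum to 2 (valence 4) → 2 H
  atom 14: C, bond orders sum to 2 (valence 4) → 2 H
  atom 15: C, bond orders sum to 2 (valence 4) → 2 H
  atom 16: C, bond orders sum to 4 (valence 4) → 0 H
  atom 17: O, bond orders sum to 2 (valence 2) → 0 H
  atom 18: O, bond orders sum to 1 (valence 2) → 1 H
Totals → C:13, H:17, N:1, O:4.
In Hill order: C13H17NO4.

C13H17NO4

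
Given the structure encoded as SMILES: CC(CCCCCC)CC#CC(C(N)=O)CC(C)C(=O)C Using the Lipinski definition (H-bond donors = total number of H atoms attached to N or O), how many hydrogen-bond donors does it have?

2

Donors: find every N or O and count the H atoms it carries.
  atom 14 (N): bond orders sum to 1 → 2 H
  atom 15 (O): bond orders sum to 2 → 0 H
  atom 20 (O): bond orders sum to 2 → 0 H
Lipinski HBD = 2.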